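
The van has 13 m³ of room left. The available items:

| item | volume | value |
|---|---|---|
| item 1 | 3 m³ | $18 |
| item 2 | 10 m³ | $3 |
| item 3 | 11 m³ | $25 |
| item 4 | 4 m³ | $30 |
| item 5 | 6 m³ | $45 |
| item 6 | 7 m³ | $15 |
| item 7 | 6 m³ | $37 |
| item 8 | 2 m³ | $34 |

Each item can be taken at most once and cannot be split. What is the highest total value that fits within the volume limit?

Check high-value combinations within 13 m³:
- item 4+item 5+item 8: volume 4+6+2=12, value 30+45+34=109
- item 4+item 7+item 8: volume 4+6+2=12, value 30+37+34=101
- item 1+item 5+item 8: volume 3+6+2=11, value 18+45+34=97
- item 1+item 4+item 5: volume 3+4+6=13, value 18+30+45=93
Best: $109.

$109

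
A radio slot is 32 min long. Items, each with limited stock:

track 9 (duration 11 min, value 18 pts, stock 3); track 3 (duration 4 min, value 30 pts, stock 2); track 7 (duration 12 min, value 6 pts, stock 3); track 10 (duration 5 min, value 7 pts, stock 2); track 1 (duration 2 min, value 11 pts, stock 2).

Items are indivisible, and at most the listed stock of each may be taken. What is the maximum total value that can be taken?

Top feasible selections:
- 1×track 9 + 2×track 3 + 1×track 10 + 2×track 1: duration 28, value 107
- 2×track 9 + 2×track 3 + 1×track 1: duration 32, value 107
- 1×track 9 + 2×track 3 + 2×track 10 + 1×track 1: duration 31, value 103
Best: 107 pts.

107 pts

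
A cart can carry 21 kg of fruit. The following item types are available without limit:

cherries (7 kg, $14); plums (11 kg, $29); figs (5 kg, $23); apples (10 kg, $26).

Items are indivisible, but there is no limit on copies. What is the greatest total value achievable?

$92

Best value-per-unit is figs at 23/5, and filling with it alone uses weight 4×5=20. No mix of the others beats 4×23 = 92.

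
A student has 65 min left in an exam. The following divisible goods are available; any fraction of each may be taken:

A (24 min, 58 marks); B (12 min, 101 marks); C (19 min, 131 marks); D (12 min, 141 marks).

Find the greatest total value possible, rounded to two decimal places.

Take in order of value per unit:
- D (141/12 per unit): all 12 → value 141, running total 141.00
- B (101/12 per unit): all 12 → value 101, running total 242.00
- C (131/19 per unit): all 19 → value 131, running total 373.00
- A (58/24 per unit): 22 of 24 → value 22×58/24 = 53.1667, running total 426.17
Total 426.17.

426.17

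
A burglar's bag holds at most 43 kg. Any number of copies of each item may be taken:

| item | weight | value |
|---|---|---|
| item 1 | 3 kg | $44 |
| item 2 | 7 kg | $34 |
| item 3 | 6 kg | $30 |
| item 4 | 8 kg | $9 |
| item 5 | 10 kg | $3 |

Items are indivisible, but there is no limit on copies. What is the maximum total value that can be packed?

Best value-per-unit is item 1 at 44/3, and filling with it alone uses weight 14×3=42. No mix of the others beats 14×44 = 616.

$616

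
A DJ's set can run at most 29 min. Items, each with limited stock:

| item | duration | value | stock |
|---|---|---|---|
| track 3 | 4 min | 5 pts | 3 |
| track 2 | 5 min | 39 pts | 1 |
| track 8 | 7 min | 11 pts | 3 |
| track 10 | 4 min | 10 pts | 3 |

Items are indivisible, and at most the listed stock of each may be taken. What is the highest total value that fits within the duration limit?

85 pts

Top feasible selections:
- 1×track 3 + 1×track 2 + 1×track 8 + 3×track 10: duration 28, value 85
- 3×track 3 + 1×track 2 + 3×track 10: duration 29, value 84
- 1×track 2 + 2×track 8 + 2×track 10: duration 27, value 81
- 1×track 2 + 1×track 8 + 3×track 10: duration 24, value 80
Best: 85 pts.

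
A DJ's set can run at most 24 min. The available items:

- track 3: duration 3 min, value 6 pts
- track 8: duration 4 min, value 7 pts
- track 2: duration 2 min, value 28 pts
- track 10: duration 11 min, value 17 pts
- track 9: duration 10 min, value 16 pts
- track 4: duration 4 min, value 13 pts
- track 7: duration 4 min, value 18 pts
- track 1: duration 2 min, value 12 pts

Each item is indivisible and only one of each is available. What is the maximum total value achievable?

88 pts

Check high-value combinations within 24 min:
- track 2+track 10+track 4+track 7+track 1: duration 2+11+4+4+2=23, value 28+17+13+18+12=88
- track 2+track 9+track 4+track 7+track 1: duration 2+10+4+4+2=22, value 28+16+13+18+12=87
- track 3+track 8+track 2+track 4+track 7+track 1: duration 3+4+2+4+4+2=19, value 6+7+28+13+18+12=84
- track 8+track 2+track 10+track 7+track 1: duration 4+2+11+4+2=23, value 7+28+17+18+12=82
Best: 88 pts.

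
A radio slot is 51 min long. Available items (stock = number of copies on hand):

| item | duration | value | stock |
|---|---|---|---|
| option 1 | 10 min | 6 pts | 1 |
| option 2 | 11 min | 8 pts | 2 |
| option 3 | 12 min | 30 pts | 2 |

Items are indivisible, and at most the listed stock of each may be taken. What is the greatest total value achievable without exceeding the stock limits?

76 pts

Top feasible selections:
- 2×option 2 + 2×option 3: duration 46, value 76
- 1×option 1 + 1×option 2 + 2×option 3: duration 45, value 74
- 1×option 2 + 2×option 3: duration 35, value 68
- 1×option 1 + 2×option 3: duration 34, value 66
Best: 76 pts.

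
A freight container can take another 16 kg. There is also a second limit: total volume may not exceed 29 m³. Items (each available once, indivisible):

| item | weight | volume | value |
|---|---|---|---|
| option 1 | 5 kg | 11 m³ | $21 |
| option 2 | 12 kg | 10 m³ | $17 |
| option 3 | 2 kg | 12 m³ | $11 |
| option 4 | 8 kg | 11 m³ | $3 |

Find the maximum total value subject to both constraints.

$32

Feasible sets respecting both limits:
- option 1+option 3: weight 7, volume 23, value 32
- option 2+option 3: weight 14, volume 22, value 28
- option 1+option 4: weight 13, volume 22, value 24
- option 1: weight 5, volume 11, value 21
Best: $32.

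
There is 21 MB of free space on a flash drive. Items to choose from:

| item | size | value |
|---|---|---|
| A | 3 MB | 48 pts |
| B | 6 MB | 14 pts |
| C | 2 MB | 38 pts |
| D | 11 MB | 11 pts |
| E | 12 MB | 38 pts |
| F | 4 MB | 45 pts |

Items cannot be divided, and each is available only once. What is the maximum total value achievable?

Check high-value combinations within 21 MB:
- A+C+E+F: size 3+2+12+4=21, value 48+38+38+45=169
- A+B+C+F: size 3+6+2+4=15, value 48+14+38+45=145
- A+C+D+F: size 3+2+11+4=20, value 48+38+11+45=142
- A+C+F: size 3+2+4=9, value 48+38+45=131
- A+E+F: size 3+12+4=19, value 48+38+45=131
Best: 169 pts.

169 pts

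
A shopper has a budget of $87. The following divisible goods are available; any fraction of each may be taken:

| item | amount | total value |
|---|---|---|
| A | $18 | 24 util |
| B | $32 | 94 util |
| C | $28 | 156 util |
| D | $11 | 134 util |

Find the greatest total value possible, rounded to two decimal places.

Take in order of value per unit:
- D (134/11 per unit): all 11 → value 134, running total 134.00
- C (156/28 per unit): all 28 → value 156, running total 290.00
- B (94/32 per unit): all 32 → value 94, running total 384.00
- A (24/18 per unit): 16 of 18 → value 16×24/18 = 21.3333, running total 405.33
Total 405.33.

405.33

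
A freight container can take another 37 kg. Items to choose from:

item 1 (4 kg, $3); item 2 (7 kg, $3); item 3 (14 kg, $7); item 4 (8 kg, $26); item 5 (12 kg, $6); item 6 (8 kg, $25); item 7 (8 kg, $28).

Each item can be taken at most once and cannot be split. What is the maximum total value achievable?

Check high-value combinations within 37 kg:
- item 1+item 2+item 4+item 6+item 7: weight 4+7+8+8+8=35, value 3+3+26+25+28=85
- item 4+item 5+item 6+item 7: weight 8+12+8+8=36, value 26+6+25+28=85
- item 1+item 4+item 6+item 7: weight 4+8+8+8=28, value 3+26+25+28=82
Best: $85.

$85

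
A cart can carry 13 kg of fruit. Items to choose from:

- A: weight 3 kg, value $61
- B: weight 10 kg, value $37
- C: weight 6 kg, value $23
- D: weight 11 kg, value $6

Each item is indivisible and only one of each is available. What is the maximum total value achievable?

Check high-value combinations within 13 kg:
- A+B: weight 3+10=13, value 61+37=98
- A+C: weight 3+6=9, value 61+23=84
- A: weight 3, value 61
Best: $98.

$98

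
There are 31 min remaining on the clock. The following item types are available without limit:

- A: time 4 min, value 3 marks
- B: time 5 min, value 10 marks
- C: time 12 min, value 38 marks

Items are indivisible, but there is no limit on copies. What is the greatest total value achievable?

Best value-per-unit is C at 38/12; filling with it alone gives 2×38 = 76.
Optimal mix: 1×B + 2×C → time 29, value 86.

86 marks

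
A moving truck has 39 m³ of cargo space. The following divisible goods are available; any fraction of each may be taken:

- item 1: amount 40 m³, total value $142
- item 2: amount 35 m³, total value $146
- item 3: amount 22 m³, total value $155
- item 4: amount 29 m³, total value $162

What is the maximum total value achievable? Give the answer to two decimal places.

249.97

Take in order of value per unit:
- item 3 (155/22 per unit): all 22 → value 155, running total 155.00
- item 4 (162/29 per unit): 17 of 29 → value 17×162/29 = 94.9655, running total 249.97
Total 249.97.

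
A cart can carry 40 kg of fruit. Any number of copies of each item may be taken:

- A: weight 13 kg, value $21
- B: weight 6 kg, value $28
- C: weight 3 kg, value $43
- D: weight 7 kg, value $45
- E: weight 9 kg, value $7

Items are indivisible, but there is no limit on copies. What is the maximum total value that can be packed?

Best value-per-unit is C at 43/3, and filling with it alone uses weight 13×3=39. No mix of the others beats 13×43 = 559.

$559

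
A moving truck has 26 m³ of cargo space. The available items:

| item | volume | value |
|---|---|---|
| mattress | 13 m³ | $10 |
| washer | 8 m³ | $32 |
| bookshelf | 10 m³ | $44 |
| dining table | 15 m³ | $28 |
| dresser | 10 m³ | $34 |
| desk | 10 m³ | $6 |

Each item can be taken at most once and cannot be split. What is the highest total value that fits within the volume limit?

Check high-value combinations within 26 m³:
- bookshelf+dresser: volume 10+10=20, value 44+34=78
- washer+bookshelf: volume 8+10=18, value 32+44=76
- bookshelf+dining table: volume 10+15=25, value 44+28=72
- washer+dresser: volume 8+10=18, value 32+34=66
Best: $78.

$78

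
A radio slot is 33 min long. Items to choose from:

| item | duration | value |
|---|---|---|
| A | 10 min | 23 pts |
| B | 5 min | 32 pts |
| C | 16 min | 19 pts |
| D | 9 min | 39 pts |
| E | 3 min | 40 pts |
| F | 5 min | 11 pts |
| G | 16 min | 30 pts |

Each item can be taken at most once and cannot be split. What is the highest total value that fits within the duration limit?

145 pts

This is a 0/1 knapsack; check combinations near the capacity.
- A+B+D+E+F: duration 10+5+9+3+5=32, value 23+32+39+40+11=145
- B+D+E+G: duration 5+9+3+16=33, value 32+39+40+30=141
- A+B+D+E: duration 10+5+9+3=27, value 23+32+39+40=134
- B+C+D+E: duration 5+16+9+3=33, value 32+19+39+40=130
Best: 145 pts.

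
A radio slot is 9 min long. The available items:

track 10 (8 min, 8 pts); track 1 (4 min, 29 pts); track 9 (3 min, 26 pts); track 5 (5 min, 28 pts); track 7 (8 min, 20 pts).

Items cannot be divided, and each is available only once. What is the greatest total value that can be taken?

57 pts

Check high-value combinations within 9 min:
- track 1+track 5: duration 4+5=9, value 29+28=57
- track 1+track 9: duration 4+3=7, value 29+26=55
- track 9+track 5: duration 3+5=8, value 26+28=54
Best: 57 pts.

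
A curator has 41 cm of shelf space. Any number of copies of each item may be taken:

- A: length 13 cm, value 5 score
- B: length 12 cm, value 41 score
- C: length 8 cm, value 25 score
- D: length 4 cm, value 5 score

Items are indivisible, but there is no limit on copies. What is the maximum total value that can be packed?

Best value-per-unit is B at 41/12; filling with it alone gives 3×41 = 123.
Optimal mix: 2×B + 2×C → length 40, value 132.

132 score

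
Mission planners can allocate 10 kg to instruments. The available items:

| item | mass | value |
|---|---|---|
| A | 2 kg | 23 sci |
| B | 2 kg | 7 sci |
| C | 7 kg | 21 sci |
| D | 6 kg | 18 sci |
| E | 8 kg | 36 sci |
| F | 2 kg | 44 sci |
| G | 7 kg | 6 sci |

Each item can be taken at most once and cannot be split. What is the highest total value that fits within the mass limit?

85 sci

This is a 0/1 knapsack; check combinations near the capacity.
- A+D+F: mass 2+6+2=10, value 23+18+44=85
- E+F: mass 8+2=10, value 36+44=80
- A+B+F: mass 2+2+2=6, value 23+7+44=74
- B+D+F: mass 2+6+2=10, value 7+18+44=69
- A+F: mass 2+2=4, value 23+44=67
Best: 85 sci.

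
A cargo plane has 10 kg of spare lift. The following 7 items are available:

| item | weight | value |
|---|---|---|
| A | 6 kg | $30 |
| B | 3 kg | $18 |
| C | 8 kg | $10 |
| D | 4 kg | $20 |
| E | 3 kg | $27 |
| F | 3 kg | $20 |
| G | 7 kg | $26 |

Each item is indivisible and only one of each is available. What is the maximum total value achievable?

Check high-value combinations within 10 kg:
- D+E+F: weight 4+3+3=10, value 20+27+20=67
- B+E+F: weight 3+3+3=9, value 18+27+20=65
- B+D+E: weight 3+4+3=10, value 18+20+27=65
Best: $67.

$67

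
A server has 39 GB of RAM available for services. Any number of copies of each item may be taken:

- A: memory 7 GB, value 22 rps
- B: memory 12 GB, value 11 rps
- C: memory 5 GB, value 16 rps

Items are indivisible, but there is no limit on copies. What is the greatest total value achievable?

124 rps

Best value-per-unit is C at 16/5; filling with it alone gives 7×16 = 112.
Optimal mix: 2×A + 5×C → memory 39, value 124.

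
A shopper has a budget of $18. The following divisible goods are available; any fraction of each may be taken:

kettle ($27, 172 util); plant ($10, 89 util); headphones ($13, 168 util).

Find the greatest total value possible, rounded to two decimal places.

Take in order of value per unit:
- headphones (168/13 per unit): all 13 → value 168, running total 168.00
- plant (89/10 per unit): 5 of 10 → value 5×89/10 = 44.5000, running total 212.50
Total 212.50.

212.50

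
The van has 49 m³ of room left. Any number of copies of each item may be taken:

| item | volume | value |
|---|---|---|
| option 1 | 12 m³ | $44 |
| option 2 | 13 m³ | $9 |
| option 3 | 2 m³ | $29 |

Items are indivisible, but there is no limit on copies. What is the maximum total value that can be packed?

Best value-per-unit is option 3 at 29/2, and filling with it alone uses volume 24×2=48. No mix of the others beats 24×29 = 696.

$696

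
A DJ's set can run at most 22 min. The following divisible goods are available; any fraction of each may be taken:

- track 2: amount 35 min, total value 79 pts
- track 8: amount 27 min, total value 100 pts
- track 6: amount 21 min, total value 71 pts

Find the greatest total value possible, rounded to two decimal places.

81.48

Take in order of value per unit:
- track 8 (100/27 per unit): 22 of 27 → value 22×100/27 = 81.4815, running total 81.48
Total 81.48.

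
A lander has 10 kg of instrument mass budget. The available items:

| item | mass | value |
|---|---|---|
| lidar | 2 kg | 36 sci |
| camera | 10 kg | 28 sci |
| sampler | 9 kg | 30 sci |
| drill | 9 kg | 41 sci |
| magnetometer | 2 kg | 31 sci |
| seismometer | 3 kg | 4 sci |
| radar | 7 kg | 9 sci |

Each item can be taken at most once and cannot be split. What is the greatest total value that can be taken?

Check high-value combinations within 10 kg:
- lidar+magnetometer+seismometer: mass 2+2+3=7, value 36+31+4=71
- lidar+magnetometer: mass 2+2=4, value 36+31=67
- lidar+radar: mass 2+7=9, value 36+9=45
- drill: mass 9, value 41
Best: 71 sci.

71 sci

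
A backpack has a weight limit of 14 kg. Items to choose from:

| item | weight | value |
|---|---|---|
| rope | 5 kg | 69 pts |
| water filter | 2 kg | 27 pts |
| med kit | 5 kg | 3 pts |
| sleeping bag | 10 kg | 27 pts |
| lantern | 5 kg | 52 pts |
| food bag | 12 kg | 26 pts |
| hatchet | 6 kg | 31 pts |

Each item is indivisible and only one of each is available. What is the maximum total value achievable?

148 pts

Check high-value combinations within 14 kg:
- rope+water filter+lantern: weight 5+2+5=12, value 69+27+52=148
- rope+water filter+hatchet: weight 5+2+6=13, value 69+27+31=127
- rope+lantern: weight 5+5=10, value 69+52=121
Best: 148 pts.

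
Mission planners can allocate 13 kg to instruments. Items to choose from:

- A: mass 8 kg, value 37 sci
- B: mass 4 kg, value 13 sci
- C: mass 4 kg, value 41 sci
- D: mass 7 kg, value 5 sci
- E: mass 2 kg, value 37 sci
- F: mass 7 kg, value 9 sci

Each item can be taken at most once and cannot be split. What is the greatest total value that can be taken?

Check high-value combinations within 13 kg:
- B+C+E: mass 4+4+2=10, value 13+41+37=91
- C+E+F: mass 4+2+7=13, value 41+37+9=87
- C+D+E: mass 4+7+2=13, value 41+5+37=83
- C+E: mass 4+2=6, value 41+37=78
- A+C: mass 8+4=12, value 37+41=78
Best: 91 sci.

91 sci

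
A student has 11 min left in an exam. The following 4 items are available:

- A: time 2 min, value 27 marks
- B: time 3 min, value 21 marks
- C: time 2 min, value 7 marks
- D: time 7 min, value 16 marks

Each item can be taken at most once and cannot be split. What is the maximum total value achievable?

55 marks

This is a 0/1 knapsack; check combinations near the capacity.
- A+B+C: time 2+3+2=7, value 27+21+7=55
- A+C+D: time 2+2+7=11, value 27+7+16=50
- A+B: time 2+3=5, value 27+21=48
Best: 55 marks.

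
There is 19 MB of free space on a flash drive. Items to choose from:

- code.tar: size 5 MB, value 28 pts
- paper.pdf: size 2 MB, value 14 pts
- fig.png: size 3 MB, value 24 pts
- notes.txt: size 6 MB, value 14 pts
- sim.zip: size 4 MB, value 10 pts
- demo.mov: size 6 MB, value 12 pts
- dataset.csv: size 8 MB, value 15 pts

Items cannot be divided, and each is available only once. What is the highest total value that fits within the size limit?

81 pts

Check high-value combinations within 19 MB:
- code.tar+paper.pdf+fig.png+dataset.csv: size 5+2+3+8=18, value 28+14+24+15=81
- code.tar+paper.pdf+fig.png+notes.txt: size 5+2+3+6=16, value 28+14+24+14=80
- code.tar+paper.pdf+fig.png+demo.mov: size 5+2+3+6=16, value 28+14+24+12=78
- code.tar+paper.pdf+fig.png+sim.zip: size 5+2+3+4=14, value 28+14+24+10=76
- code.tar+fig.png+notes.txt+sim.zip: size 5+3+6+4=18, value 28+24+14+10=76
Best: 81 pts.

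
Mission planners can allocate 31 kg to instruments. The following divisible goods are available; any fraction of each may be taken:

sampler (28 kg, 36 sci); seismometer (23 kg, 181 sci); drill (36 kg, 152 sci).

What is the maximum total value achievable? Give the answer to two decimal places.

214.78

Take in order of value per unit:
- seismometer (181/23 per unit): all 23 → value 181, running total 181.00
- drill (152/36 per unit): 8 of 36 → value 8×152/36 = 33.7778, running total 214.78
Total 214.78.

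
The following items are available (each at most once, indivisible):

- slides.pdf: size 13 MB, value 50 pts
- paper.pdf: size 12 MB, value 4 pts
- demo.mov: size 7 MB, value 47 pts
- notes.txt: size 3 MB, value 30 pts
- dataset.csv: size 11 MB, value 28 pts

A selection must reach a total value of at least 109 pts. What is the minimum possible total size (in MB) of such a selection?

Subsets with value ≥ 109, sorted by total size:
- slides.pdf+demo.mov+notes.txt: size 23, value 127
- slides.pdf+demo.mov+dataset.csv: size 31, value 125
- paper.pdf+demo.mov+notes.txt+dataset.csv: size 33, value 109
Minimum size: 23 MB.

23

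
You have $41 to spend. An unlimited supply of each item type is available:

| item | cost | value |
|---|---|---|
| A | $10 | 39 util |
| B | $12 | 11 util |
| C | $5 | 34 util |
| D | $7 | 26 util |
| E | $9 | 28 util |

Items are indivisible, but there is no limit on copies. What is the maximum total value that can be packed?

272 util

Best value-per-unit is C at 34/5, and filling with it alone uses cost 8×5=40. No mix of the others beats 8×34 = 272.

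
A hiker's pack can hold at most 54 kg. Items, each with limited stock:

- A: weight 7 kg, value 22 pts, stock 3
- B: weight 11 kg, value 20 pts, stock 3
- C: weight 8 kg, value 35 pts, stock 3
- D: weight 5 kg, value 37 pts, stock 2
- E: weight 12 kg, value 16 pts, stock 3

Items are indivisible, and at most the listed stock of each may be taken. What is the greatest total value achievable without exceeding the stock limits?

Best selections within weight 54 and stock limits:
- 2×A + 3×C + 2×D: weight 48, value 223
- 1×A + 1×B + 3×C + 2×D: weight 52, value 221
- 1×A + 3×C + 2×D + 1×E: weight 53, value 217
Best: 223 pts.

223 pts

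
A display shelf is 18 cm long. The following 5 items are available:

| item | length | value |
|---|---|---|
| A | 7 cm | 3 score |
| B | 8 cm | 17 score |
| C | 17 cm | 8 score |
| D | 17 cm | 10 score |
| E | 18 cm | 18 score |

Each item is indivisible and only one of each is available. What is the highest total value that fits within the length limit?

20 score

This is a 0/1 knapsack; check combinations near the capacity.
- A+B: length 7+8=15, value 3+17=20
- E: length 18, value 18
- B: length 8, value 17
Best: 20 score.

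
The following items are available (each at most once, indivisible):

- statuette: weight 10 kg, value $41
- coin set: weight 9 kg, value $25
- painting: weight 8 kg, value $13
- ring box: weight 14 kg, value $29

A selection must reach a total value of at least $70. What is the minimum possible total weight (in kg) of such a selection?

24

Subsets with value ≥ 70, sorted by total weight:
- statuette+ring box: weight 24, value 70
- statuette+coin set+painting: weight 27, value 79
- statuette+painting+ring box: weight 32, value 83
- statuette+coin set+ring box: weight 33, value 95
Minimum weight: 24 kg.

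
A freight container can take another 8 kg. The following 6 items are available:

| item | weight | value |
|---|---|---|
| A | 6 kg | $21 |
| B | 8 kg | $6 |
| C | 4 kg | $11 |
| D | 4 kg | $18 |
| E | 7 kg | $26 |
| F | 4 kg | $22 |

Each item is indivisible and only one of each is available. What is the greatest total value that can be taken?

$40

This is a 0/1 knapsack; check combinations near the capacity.
- D+F: weight 4+4=8, value 18+22=40
- C+F: weight 4+4=8, value 11+22=33
- C+D: weight 4+4=8, value 11+18=29
- E: weight 7, value 26
- F: weight 4, value 22
Best: $40.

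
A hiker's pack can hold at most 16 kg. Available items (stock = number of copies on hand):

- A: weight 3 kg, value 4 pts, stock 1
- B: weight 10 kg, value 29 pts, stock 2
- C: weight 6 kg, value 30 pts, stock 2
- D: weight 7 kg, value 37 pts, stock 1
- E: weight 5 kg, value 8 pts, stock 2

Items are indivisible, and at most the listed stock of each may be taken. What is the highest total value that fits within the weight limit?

71 pts

Best selections within weight 16 and stock limits:
- 1×A + 1×C + 1×D: weight 16, value 71
- 1×C + 1×D: weight 13, value 67
- 1×A + 2×C: weight 15, value 64
Best: 71 pts.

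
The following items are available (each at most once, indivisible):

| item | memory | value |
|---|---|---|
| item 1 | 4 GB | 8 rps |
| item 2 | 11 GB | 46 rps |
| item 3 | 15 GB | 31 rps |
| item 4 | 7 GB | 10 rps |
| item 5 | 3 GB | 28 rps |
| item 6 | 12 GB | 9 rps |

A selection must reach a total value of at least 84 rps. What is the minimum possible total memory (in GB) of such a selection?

21

Subsets with value ≥ 84, sorted by total memory:
- item 2+item 4+item 5: memory 21, value 84
- item 1+item 2+item 4+item 5: memory 25, value 92
- item 2+item 3+item 5: memory 29, value 105
- item 1+item 2+item 5+item 6: memory 30, value 91
Minimum memory: 21 GB.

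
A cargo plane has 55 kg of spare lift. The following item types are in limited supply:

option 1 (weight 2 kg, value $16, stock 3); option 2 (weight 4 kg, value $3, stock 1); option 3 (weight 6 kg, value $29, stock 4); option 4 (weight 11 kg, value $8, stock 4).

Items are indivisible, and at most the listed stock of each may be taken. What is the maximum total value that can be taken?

Top feasible selections:
- 3×option 1 + 4×option 3 + 2×option 4: weight 52, value 180
- 3×option 1 + 1×option 2 + 4×option 3 + 1×option 4: weight 45, value 175
- 3×option 1 + 4×option 3 + 1×option 4: weight 41, value 172
- 3×option 1 + 1×option 2 + 4×option 3: weight 34, value 167
Best: $180.

$180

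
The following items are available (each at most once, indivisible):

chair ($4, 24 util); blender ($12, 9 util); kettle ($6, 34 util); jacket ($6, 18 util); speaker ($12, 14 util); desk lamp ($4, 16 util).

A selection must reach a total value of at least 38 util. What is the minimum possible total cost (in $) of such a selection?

Subsets with value ≥ 38, sorted by total cost:
- chair+desk lamp: cost 8, value 40
- chair+kettle: cost 10, value 58
- kettle+desk lamp: cost 10, value 50
Minimum cost: 8 $.

8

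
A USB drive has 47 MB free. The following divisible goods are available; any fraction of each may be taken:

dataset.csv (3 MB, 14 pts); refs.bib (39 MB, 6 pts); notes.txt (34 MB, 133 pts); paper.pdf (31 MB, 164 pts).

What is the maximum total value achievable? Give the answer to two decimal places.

Take in order of value per unit:
- paper.pdf (164/31 per unit): all 31 → value 164, running total 164.00
- dataset.csv (14/3 per unit): all 3 → value 14, running total 178.00
- notes.txt (133/34 per unit): 13 of 34 → value 13×133/34 = 50.8529, running total 228.85
Total 228.85.

228.85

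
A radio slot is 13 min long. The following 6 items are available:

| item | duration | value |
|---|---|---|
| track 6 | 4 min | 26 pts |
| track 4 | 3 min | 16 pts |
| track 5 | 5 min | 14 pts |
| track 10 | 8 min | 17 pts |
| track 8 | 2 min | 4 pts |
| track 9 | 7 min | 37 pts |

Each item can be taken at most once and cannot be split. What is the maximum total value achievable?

67 pts

This is a 0/1 knapsack; check combinations near the capacity.
- track 6+track 8+track 9: duration 4+2+7=13, value 26+4+37=67
- track 6+track 9: duration 4+7=11, value 26+37=63
- track 4+track 8+track 9: duration 3+2+7=12, value 16+4+37=57
Best: 67 pts.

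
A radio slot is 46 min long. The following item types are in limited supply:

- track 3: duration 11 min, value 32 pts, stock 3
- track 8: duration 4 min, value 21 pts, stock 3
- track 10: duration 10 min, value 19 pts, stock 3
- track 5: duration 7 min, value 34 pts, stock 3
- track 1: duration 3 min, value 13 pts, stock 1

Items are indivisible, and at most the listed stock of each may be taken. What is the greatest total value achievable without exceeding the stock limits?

Best selections within duration 46 and stock limits:
- 1×track 3 + 3×track 8 + 3×track 5: duration 44, value 197
- 3×track 8 + 1×track 10 + 3×track 5 + 1×track 1: duration 46, value 197
- 1×track 3 + 2×track 8 + 3×track 5 + 1×track 1: duration 43, value 189
- 3×track 8 + 1×track 10 + 3×track 5: duration 43, value 184
Best: 197 pts.

197 pts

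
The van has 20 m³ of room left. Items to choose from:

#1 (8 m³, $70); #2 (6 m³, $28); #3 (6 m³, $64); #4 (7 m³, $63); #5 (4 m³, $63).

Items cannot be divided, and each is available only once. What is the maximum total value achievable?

$197

This is a 0/1 knapsack; check combinations near the capacity.
- #1+#3+#5: volume 8+6+4=18, value 70+64+63=197
- #1+#4+#5: volume 8+7+4=19, value 70+63+63=196
- #3+#4+#5: volume 6+7+4=17, value 64+63+63=190
- #1+#2+#3: volume 8+6+6=20, value 70+28+64=162
Best: $197.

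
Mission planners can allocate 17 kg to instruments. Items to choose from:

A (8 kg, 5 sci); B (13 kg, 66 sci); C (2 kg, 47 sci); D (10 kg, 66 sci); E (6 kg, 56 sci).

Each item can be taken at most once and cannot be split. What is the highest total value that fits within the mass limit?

Check high-value combinations within 17 kg:
- D+E: mass 10+6=16, value 66+56=122
- C+D: mass 2+10=12, value 47+66=113
- B+C: mass 13+2=15, value 66+47=113
- A+C+E: mass 8+2+6=16, value 5+47+56=108
- C+E: mass 2+6=8, value 47+56=103
Best: 122 sci.

122 sci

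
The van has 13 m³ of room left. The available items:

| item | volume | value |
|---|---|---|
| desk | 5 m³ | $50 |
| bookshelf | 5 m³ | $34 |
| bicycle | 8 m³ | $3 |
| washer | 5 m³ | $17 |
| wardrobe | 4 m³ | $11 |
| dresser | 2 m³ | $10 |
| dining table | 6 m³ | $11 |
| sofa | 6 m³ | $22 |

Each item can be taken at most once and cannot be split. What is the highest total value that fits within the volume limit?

$94

Check high-value combinations within 13 m³:
- desk+bookshelf+dresser: volume 5+5+2=12, value 50+34+10=94
- desk+bookshelf: volume 5+5=10, value 50+34=84
- desk+dresser+sofa: volume 5+2+6=13, value 50+10+22=82
- desk+washer+dresser: volume 5+5+2=12, value 50+17+10=77
Best: $94.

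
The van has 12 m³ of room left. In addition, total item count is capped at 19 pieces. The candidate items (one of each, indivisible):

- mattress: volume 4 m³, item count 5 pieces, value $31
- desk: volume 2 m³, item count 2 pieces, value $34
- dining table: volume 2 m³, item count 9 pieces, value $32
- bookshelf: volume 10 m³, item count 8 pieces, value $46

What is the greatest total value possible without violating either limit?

Feasible sets respecting both limits:
- mattress+desk+dining table: volume 8, item count 16, value 97
- desk+bookshelf: volume 12, item count 10, value 80
- dining table+bookshelf: volume 12, item count 17, value 78
Best: $97.

$97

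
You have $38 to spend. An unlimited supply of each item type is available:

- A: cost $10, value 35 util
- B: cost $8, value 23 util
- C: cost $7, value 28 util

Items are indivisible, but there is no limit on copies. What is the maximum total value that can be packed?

Best value-per-unit is C at 28/7; filling with it alone gives 5×28 = 140.
Optimal mix: 1×A + 4×C → cost 38, value 147.

147 util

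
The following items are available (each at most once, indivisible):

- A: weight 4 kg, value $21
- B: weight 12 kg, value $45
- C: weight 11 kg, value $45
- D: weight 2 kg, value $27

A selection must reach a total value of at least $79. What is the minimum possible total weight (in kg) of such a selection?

17

Subsets with value ≥ 79, sorted by total weight:
- A+C+D: weight 17, value 93
- A+B+D: weight 18, value 93
Minimum weight: 17 kg.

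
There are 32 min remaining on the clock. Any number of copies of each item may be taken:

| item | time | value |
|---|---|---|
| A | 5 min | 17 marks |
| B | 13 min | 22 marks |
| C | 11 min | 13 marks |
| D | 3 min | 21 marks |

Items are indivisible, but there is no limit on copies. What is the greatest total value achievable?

210 marks

Best value-per-unit is D at 21/3, and filling with it alone uses time 10×3=30. No mix of the others beats 10×21 = 210.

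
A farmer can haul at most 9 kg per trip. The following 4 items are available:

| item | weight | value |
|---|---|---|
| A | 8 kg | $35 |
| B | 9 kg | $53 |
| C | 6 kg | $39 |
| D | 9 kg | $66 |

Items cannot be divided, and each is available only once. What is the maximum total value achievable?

$66

Check high-value combinations within 9 kg:
- D: weight 9, value 66
- B: weight 9, value 53
- C: weight 6, value 39
- A: weight 8, value 35
Best: $66.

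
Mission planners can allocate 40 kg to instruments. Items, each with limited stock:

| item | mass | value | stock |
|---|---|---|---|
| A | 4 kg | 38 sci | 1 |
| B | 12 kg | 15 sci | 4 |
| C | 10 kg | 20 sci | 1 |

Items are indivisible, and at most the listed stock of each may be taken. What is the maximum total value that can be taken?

Top feasible selections:
- 1×A + 2×B + 1×C: mass 38, value 88
- 1×A + 3×B: mass 40, value 83
- 1×A + 1×B + 1×C: mass 26, value 73
Best: 88 sci.

88 sci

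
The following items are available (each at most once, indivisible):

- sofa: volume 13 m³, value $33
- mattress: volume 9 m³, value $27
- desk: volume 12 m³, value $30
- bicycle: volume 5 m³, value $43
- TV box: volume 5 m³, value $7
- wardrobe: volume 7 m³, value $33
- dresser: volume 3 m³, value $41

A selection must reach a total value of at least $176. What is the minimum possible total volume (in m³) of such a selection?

37

Subsets with value ≥ 176, sorted by total volume:
- sofa+mattress+bicycle+wardrobe+dresser: volume 37, value 177
- sofa+desk+bicycle+wardrobe+dresser: volume 40, value 180
- mattress+desk+bicycle+TV box+wardrobe+dresser: volume 41, value 181
Minimum volume: 37 m³.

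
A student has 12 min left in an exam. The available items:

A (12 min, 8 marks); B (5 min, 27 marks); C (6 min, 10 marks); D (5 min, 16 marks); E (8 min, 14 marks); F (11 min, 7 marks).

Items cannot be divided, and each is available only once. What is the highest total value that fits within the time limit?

43 marks

Check high-value combinations within 12 min:
- B+D: time 5+5=10, value 27+16=43
- B+C: time 5+6=11, value 27+10=37
- B: time 5, value 27
- C+D: time 6+5=11, value 10+16=26
Best: 43 marks.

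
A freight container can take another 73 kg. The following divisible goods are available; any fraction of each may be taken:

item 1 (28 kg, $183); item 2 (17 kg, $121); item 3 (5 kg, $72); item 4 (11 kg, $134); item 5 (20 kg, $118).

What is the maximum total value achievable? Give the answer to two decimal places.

Take in order of value per unit:
- item 3 (72/5 per unit): all 5 → value 72, running total 72.00
- item 4 (134/11 per unit): all 11 → value 134, running total 206.00
- item 2 (121/17 per unit): all 17 → value 121, running total 327.00
- item 1 (183/28 per unit): all 28 → value 183, running total 510.00
- item 5 (118/20 per unit): 12 of 20 → value 12×118/20 = 70.8000, running total 580.80
Total 580.80.

580.80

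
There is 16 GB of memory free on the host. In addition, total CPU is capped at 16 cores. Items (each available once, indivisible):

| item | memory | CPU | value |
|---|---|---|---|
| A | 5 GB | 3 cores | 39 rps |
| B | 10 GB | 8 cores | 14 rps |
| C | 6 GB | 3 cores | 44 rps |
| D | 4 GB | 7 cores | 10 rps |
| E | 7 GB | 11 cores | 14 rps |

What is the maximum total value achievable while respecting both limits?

93 rps

Feasible sets respecting both limits:
- A+C+D: memory 15, CPU 13, value 93
- A+C: memory 11, CPU 6, value 83
- B+C: memory 16, CPU 11, value 58
Best: 93 rps.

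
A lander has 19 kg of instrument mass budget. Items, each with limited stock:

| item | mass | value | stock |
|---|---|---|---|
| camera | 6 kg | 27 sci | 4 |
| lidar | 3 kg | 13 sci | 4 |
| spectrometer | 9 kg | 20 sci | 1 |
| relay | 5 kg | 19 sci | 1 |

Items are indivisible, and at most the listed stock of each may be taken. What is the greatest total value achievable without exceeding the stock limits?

Top feasible selections:
- 3×camera: mass 18, value 81
- 2×camera + 2×lidar: mass 18, value 80
Best: 81 sci.

81 sci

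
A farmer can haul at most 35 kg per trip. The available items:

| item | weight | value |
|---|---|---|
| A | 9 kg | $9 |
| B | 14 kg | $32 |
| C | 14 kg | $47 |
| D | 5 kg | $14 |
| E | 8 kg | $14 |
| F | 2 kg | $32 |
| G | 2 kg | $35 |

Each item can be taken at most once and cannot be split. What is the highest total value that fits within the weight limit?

Check high-value combinations within 35 kg:
- B+C+F+G: weight 14+14+2+2=32, value 32+47+32+35=146
- C+D+E+F+G: weight 14+5+8+2+2=31, value 47+14+14+32+35=142
- A+C+D+F+G: weight 9+14+5+2+2=32, value 9+47+14+32+35=137
- A+C+E+F+G: weight 9+14+8+2+2=35, value 9+47+14+32+35=137
- C+D+F+G: weight 14+5+2+2=23, value 47+14+32+35=128
Best: $146.

$146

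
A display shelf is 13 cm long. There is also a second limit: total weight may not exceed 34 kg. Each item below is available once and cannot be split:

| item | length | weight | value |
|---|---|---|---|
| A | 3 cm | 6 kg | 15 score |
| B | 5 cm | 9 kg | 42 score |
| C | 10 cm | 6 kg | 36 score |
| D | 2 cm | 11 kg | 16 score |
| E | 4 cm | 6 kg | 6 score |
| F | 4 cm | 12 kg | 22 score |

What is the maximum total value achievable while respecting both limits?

Feasible sets respecting both limits:
- B+D+F: length 11, weight 32, value 80
- A+B+F: length 12, weight 27, value 79
- A+B+D: length 10, weight 26, value 73
- B+E+F: length 13, weight 27, value 70
Best: 80 score.

80 score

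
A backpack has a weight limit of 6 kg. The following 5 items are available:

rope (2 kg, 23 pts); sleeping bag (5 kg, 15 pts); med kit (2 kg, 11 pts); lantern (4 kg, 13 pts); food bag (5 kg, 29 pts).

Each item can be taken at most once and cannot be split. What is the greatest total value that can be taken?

Check high-value combinations within 6 kg:
- rope+lantern: weight 2+4=6, value 23+13=36
- rope+med kit: weight 2+2=4, value 23+11=34
- food bag: weight 5, value 29
- med kit+lantern: weight 2+4=6, value 11+13=24
- rope: weight 2, value 23
Best: 36 pts.

36 pts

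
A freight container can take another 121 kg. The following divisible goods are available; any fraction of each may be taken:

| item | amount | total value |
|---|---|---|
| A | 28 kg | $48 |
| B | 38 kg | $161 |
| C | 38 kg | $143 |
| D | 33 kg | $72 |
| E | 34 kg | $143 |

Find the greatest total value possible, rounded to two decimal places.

Take in order of value per unit:
- B (161/38 per unit): all 38 → value 161, running total 161.00
- E (143/34 per unit): all 34 → value 143, running total 304.00
- C (143/38 per unit): all 38 → value 143, running total 447.00
- D (72/33 per unit): 11 of 33 → value 11×72/33 = 24.0000, running total 471.00
Total 471.00.

471.00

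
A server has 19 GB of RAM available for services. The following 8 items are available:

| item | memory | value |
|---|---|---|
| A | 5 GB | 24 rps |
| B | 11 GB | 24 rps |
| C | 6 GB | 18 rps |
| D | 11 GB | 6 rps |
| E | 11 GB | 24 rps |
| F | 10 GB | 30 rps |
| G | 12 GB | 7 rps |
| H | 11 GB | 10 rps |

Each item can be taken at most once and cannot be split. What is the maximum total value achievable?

54 rps

Check high-value combinations within 19 GB:
- A+F: memory 5+10=15, value 24+30=54
- A+B: memory 5+11=16, value 24+24=48
- A+E: memory 5+11=16, value 24+24=48
- C+F: memory 6+10=16, value 18+30=48
Best: 54 rps.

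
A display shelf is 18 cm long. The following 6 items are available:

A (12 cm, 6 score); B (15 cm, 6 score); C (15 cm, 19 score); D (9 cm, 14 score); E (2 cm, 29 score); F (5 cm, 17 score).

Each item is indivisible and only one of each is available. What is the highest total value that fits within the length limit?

60 score

Check high-value combinations within 18 cm:
- D+E+F: length 9+2+5=16, value 14+29+17=60
- C+E: length 15+2=17, value 19+29=48
- E+F: length 2+5=7, value 29+17=46
- D+E: length 9+2=11, value 14+29=43
Best: 60 score.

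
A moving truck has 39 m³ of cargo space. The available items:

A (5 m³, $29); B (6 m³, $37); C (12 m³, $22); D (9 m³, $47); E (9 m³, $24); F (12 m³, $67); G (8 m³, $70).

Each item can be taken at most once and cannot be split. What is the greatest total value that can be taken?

$221

Check high-value combinations within 39 m³:
- B+D+F+G: volume 6+9+12+8=35, value 37+47+67+70=221
- A+D+F+G: volume 5+9+12+8=34, value 29+47+67+70=213
- D+E+F+G: volume 9+9+12+8=38, value 47+24+67+70=208
Best: $221.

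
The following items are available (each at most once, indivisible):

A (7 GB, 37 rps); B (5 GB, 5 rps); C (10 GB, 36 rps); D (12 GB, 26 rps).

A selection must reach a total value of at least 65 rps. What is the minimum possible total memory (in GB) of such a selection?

17

Subsets with value ≥ 65, sorted by total memory:
- A+C: memory 17, value 73
- A+B+C: memory 22, value 78
- A+B+D: memory 24, value 68
Minimum memory: 17 GB.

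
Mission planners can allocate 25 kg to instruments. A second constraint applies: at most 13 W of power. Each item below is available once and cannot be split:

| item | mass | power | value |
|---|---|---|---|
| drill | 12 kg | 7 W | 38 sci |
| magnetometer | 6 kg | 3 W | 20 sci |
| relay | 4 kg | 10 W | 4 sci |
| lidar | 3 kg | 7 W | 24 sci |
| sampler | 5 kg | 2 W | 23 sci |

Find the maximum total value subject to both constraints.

Feasible sets respecting both limits:
- drill+magnetometer+sampler: mass 23, power 12, value 81
- magnetometer+lidar+sampler: mass 14, power 12, value 67
- drill+sampler: mass 17, power 9, value 61
Best: 81 sci.

81 sci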